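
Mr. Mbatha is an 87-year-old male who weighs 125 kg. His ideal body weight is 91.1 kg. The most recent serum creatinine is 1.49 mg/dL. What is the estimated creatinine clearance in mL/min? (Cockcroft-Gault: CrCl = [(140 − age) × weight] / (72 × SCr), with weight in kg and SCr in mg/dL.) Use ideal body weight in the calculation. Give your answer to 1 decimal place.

CrCl = (140 − 87) × 91.1 / (72 × 1.49) = 4828.3 / 107.28 ≈ 45.0 mL/min

45.0 mL/min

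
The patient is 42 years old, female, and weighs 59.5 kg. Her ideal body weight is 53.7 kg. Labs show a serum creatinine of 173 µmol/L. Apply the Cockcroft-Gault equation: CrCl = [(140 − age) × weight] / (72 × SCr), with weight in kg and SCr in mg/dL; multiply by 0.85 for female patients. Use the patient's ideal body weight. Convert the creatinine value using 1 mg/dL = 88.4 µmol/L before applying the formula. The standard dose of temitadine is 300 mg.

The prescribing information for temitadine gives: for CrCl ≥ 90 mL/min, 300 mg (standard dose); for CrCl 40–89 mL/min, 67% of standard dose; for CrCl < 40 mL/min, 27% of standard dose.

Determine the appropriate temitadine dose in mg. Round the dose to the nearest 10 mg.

SCr = 173 / 88.4 = 1.957 mg/dL
CrCl = (140 − 42) × 53.7 / (72 × 1.957) × 0.85 = 5262.6 / 140.90 × 0.85 ≈ 31.7 mL/min
CrCl ≈ 32 mL/min → bracket < 40 mL/min.
27% of 300 mg = 81 mg → 80 mg

80 mg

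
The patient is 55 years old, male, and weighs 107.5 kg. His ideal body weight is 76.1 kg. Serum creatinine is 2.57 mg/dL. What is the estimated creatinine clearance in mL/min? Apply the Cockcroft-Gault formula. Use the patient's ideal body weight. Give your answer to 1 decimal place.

35.0 mL/min

CrCl = (140 − 55) × 76.1 / (72 × 2.57) = 6468.5 / 185.04 ≈ 35.0 mL/min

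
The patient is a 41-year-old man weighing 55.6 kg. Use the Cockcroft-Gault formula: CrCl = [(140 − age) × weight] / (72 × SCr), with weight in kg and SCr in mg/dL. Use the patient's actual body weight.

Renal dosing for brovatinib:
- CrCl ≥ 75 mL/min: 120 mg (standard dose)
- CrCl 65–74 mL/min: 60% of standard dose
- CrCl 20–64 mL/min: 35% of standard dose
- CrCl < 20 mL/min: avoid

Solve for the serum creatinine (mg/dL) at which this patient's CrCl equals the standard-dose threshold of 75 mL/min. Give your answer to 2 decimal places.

1.02 mg/dL

Standard dose requires CrCl ≥ 75 mL/min.
Set (140 − 41) × 55.6 / (72 × SCr) = 75
SCr = (140 − 41) × 55.6 / (72 × 75) = 1.019 mg/dL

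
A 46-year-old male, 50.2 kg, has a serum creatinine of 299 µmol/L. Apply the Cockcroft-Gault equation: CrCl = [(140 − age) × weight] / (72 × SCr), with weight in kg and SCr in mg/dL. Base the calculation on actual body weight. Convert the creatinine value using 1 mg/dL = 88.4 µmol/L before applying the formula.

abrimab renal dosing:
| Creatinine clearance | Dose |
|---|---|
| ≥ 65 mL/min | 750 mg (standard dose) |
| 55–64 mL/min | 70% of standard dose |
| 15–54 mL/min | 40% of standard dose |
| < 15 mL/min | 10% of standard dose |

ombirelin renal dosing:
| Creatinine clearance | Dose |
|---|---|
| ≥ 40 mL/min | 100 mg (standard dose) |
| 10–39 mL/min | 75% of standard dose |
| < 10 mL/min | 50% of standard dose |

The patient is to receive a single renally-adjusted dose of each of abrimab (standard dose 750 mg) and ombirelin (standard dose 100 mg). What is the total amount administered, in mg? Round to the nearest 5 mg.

SCr = 299 / 88.4 = 3.382 mg/dL
CrCl = (140 − 46) × 50.2 / (72 × 3.382) = 4718.8 / 243.50 ≈ 19.4 mL/min
CrCl ≈ 19 mL/min.
abrimab: 15–54 mL/min → 40% of 750 mg = 300 mg.
ombirelin: 10–39 mL/min → 75% of 100 mg = 75 mg.
Total = 300 + 75 = 375 mg.

375 mg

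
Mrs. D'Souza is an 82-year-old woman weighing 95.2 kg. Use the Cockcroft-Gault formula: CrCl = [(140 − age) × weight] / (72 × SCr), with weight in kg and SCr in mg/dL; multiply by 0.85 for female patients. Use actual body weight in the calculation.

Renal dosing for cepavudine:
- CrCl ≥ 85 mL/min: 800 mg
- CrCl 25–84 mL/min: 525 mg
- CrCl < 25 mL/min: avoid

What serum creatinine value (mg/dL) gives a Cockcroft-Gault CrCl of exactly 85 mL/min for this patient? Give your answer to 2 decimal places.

0.77 mg/dL

Standard dose requires CrCl ≥ 85 mL/min.
Set (140 − 82) × 95.2 × 0.85 / (72 × SCr) = 85
SCr = (140 − 82) × 95.2 × 0.85 / (72 × 85) = 0.767 mg/dL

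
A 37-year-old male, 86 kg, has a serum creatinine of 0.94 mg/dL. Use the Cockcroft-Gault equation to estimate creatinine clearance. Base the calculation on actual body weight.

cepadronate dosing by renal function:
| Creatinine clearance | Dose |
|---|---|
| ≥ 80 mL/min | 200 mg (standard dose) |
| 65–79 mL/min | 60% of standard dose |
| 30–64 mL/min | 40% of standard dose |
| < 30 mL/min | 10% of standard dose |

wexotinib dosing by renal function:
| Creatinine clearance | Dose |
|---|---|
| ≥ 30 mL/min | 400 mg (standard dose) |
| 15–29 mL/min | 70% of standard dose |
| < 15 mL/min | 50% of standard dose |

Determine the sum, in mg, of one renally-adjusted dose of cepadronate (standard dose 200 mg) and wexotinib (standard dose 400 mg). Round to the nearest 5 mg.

CrCl = (140 − 37) × 86 / (72 × 0.94) = 8858.0 / 67.68 ≈ 130.9 mL/min
CrCl ≈ 131 mL/min.
cepadronate: ≥ 80 mL/min → 100% of 200 mg = 200 mg.
wexotinib: ≥ 30 mL/min → 100% of 400 mg = 400 mg.
Total = 200 + 400 = 600 mg.

600 mg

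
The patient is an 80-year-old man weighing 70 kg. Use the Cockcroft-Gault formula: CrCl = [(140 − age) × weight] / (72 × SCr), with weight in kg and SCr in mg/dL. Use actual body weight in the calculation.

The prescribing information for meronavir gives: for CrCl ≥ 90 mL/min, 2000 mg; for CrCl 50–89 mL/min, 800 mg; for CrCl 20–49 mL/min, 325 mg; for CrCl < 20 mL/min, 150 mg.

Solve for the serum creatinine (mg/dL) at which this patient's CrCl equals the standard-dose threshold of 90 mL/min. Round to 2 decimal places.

Standard dose requires CrCl ≥ 90 mL/min.
Set (140 − 80) × 70 / (72 × SCr) = 90
SCr = (140 − 80) × 70 / (72 × 90) = 0.648 mg/dL

0.65 mg/dL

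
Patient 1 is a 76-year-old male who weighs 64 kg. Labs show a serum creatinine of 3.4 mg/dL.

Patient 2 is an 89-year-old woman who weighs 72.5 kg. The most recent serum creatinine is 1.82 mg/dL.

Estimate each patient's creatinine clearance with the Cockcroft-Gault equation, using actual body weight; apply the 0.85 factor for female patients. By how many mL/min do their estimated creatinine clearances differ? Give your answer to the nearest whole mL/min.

7 mL/min

Patient 1: CrCl = (140 − 76) × 64 / (72 × 3.4) = 4096.0 / 244.80 ≈ 16.7 mL/min
Patient 2: CrCl = (140 − 89) × 72.5 / (72 × 1.82) × 0.85 = 3697.5 / 131.04 × 0.85 ≈ 24.0 mL/min
|16.7 − 24.0| = 7.3 mL/min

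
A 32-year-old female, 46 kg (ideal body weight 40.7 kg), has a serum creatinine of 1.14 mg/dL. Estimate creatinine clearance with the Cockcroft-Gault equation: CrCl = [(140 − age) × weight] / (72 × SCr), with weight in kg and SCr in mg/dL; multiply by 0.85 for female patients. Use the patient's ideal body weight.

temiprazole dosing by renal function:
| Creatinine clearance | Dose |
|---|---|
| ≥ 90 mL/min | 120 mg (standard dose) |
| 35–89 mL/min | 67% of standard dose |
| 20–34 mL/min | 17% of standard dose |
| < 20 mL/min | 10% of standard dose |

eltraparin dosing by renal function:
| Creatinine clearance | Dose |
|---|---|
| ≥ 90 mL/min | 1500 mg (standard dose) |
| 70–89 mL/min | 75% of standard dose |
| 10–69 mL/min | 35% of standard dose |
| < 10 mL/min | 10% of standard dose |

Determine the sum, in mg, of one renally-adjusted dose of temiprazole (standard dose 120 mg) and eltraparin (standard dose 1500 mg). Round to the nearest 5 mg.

605 mg

CrCl = (140 − 32) × 40.7 / (72 × 1.14) × 0.85 = 4395.6 / 82.08 × 0.85 ≈ 45.5 mL/min
CrCl ≈ 46 mL/min.
temiprazole: 35–89 mL/min → 67% of 120 mg = 80.4 mg.
eltraparin: 10–69 mL/min → 35% of 1500 mg = 525 mg.
Total = 80.4 + 525 = 605.4 mg.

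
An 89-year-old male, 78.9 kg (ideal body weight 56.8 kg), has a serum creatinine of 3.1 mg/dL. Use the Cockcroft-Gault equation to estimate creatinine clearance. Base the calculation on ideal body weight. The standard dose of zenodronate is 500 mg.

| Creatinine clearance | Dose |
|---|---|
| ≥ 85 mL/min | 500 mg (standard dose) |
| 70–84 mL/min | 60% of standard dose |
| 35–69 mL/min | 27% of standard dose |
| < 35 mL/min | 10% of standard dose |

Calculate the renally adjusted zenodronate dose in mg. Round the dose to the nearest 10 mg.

50 mg

CrCl = (140 − 89) × 56.8 / (72 × 3.1) = 2896.8 / 223.20 ≈ 13.0 mL/min
CrCl ≈ 13 mL/min → bracket < 35 mL/min.
10% of 500 mg = 50 mg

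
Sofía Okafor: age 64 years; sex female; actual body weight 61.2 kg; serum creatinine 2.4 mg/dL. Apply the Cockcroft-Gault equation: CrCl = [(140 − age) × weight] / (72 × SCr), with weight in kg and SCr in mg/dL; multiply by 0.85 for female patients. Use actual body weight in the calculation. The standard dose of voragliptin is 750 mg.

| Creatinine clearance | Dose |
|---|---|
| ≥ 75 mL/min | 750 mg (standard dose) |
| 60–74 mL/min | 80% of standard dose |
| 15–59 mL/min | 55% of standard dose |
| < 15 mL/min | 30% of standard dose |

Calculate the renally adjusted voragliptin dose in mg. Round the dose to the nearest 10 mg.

410 mg

CrCl = (140 − 64) × 61.2 / (72 × 2.4) × 0.85 = 4651.2 / 172.80 × 0.85 ≈ 22.9 mL/min
CrCl ≈ 23 mL/min → bracket 15–59 mL/min.
55% of 750 mg = 412.5 mg → 410 mg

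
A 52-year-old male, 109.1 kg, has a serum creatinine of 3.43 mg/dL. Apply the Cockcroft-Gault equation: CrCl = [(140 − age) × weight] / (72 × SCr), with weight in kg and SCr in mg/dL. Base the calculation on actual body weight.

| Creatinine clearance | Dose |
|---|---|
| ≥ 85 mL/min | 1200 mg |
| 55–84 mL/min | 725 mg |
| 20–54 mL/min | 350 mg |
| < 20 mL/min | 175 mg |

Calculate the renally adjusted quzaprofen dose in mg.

CrCl = (140 − 52) × 109.1 / (72 × 3.43) = 9600.8 / 246.96 ≈ 38.9 mL/min
CrCl ≈ 39 mL/min → bracket 20–54 mL/min.
Dose for this bracket: 350 mg.

350 mg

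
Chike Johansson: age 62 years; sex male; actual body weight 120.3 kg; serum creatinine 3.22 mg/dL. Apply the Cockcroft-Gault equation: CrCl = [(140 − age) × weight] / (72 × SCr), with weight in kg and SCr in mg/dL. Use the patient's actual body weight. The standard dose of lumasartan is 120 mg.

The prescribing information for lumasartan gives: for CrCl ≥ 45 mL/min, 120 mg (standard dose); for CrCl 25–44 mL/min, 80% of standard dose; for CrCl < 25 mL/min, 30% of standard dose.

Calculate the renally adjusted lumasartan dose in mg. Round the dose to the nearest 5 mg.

95 mg

CrCl = (140 − 62) × 120.3 / (72 × 3.22) = 9383.4 / 231.84 ≈ 40.5 mL/min
CrCl ≈ 40 mL/min → bracket 25–44 mL/min.
80% of 120 mg = 96 mg → 95 mg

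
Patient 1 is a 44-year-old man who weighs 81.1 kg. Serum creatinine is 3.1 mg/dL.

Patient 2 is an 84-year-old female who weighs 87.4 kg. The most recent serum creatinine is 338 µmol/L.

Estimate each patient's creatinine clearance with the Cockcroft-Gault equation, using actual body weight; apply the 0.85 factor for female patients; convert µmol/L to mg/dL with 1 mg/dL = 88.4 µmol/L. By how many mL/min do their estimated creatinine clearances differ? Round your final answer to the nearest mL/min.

20 mL/min

Patient 1: CrCl = (140 − 44) × 81.1 / (72 × 3.1) = 7785.6 / 223.20 ≈ 34.9 mL/min
Patient 2: SCr = 338 / 88.4 = 3.824 mg/dL
Patient 2: CrCl = (140 − 84) × 87.4 / (72 × 3.824) × 0.85 = 4894.4 / 275.33 × 0.85 ≈ 15.1 mL/min
|34.9 − 15.1| = 19.8 mL/min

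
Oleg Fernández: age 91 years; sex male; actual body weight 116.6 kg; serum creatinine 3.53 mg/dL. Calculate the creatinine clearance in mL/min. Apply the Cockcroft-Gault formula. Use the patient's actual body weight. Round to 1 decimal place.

22.5 mL/min

CrCl = (140 − 91) × 116.6 / (72 × 3.53) = 5713.4 / 254.16 ≈ 22.5 mL/min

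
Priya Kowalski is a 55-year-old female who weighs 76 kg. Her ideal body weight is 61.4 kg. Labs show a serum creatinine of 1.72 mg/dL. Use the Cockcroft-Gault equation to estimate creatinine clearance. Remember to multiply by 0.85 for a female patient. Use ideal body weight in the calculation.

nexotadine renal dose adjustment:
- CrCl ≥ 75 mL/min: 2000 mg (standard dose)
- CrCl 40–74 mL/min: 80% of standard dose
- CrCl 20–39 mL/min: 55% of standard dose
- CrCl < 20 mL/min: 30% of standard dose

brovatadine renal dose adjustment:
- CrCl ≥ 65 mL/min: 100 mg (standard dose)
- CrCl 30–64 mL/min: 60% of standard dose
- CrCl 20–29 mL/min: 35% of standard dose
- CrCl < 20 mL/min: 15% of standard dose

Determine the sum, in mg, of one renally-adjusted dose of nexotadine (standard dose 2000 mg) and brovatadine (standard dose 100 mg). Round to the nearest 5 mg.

1160 mg

CrCl = (140 − 55) × 61.4 / (72 × 1.72) × 0.85 = 5219.0 / 123.84 × 0.85 ≈ 35.8 mL/min
CrCl ≈ 36 mL/min.
nexotadine: 20–39 mL/min → 55% of 2000 mg = 1100 mg.
brovatadine: 30–64 mL/min → 60% of 100 mg = 60 mg.
Total = 1100 + 60 = 1160 mg.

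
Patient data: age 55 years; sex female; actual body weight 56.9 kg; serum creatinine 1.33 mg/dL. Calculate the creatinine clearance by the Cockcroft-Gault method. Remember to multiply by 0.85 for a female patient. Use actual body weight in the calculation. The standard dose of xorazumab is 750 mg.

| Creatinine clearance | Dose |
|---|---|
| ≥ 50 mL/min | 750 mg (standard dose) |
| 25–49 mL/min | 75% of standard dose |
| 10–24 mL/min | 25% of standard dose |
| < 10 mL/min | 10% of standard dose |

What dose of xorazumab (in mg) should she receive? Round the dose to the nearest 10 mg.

560 mg

CrCl = (140 − 55) × 56.9 / (72 × 1.33) × 0.85 = 4836.5 / 95.76 × 0.85 ≈ 42.9 mL/min
CrCl ≈ 43 mL/min → bracket 25–49 mL/min.
75% of 750 mg = 562.5 mg → 560 mg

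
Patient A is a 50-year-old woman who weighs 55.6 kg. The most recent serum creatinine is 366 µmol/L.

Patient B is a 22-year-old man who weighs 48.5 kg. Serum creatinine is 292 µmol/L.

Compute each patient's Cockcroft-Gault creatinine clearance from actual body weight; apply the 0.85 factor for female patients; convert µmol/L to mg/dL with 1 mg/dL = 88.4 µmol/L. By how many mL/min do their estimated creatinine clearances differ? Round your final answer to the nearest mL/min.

Patient A: SCr = 366 / 88.4 = 4.14 mg/dL
Patient A: CrCl = (140 − 50) × 55.6 / (72 × 4.14) × 0.85 = 5004.0 / 298.08 × 0.85 ≈ 14.3 mL/min
Patient B: SCr = 292 / 88.4 = 3.303 mg/dL
Patient B: CrCl = (140 − 22) × 48.5 / (72 × 3.303) = 5723.0 / 237.82 ≈ 24.1 mL/min
|14.3 − 24.1| = 9.8 mL/min

10 mL/min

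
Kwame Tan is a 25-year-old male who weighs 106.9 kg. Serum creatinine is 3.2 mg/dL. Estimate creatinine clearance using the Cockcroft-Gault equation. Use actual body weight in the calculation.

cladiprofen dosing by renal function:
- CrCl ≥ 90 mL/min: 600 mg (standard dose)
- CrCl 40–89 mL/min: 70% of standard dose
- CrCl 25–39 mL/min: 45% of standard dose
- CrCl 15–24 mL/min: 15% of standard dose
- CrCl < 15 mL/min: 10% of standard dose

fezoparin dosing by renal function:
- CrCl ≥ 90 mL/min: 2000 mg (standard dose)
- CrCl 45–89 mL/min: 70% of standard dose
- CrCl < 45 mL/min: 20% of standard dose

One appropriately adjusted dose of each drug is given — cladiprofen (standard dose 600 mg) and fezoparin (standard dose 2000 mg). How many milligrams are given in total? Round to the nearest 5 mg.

1820 mg

CrCl = (140 − 25) × 106.9 / (72 × 3.2) = 12293.5 / 230.40 ≈ 53.4 mL/min
CrCl ≈ 53 mL/min.
cladiprofen: 40–89 mL/min → 70% of 600 mg = 420 mg.
fezoparin: 45–89 mL/min → 70% of 2000 mg = 1400 mg.
Total = 420 + 1400 = 1820 mg.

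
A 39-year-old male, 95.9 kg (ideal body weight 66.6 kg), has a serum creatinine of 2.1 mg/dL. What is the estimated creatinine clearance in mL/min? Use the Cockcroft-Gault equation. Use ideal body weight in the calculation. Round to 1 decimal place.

CrCl = (140 − 39) × 66.6 / (72 × 2.1) = 6726.6 / 151.20 ≈ 44.5 mL/min

44.5 mL/min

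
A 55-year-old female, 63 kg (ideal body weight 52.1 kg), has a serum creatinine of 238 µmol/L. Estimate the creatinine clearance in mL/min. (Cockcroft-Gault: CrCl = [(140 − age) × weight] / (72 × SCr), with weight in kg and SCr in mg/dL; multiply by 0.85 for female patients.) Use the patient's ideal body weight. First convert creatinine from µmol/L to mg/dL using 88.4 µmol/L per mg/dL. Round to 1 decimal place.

19.4 mL/min

SCr = 238 / 88.4 = 2.692 mg/dL
CrCl = (140 − 55) × 52.1 / (72 × 2.692) × 0.85 = 4428.5 / 193.82 × 0.85 ≈ 19.4 mL/min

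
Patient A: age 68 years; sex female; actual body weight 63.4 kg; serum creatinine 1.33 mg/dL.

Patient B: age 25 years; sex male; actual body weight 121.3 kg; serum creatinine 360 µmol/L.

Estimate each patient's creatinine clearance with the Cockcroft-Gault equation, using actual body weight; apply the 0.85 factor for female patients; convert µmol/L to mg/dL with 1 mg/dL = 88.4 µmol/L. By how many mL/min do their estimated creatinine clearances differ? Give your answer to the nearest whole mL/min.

Patient A: CrCl = (140 − 68) × 63.4 / (72 × 1.33) × 0.85 = 4564.8 / 95.76 × 0.85 ≈ 40.5 mL/min
Patient B: SCr = 360 / 88.4 = 4.072 mg/dL
Patient B: CrCl = (140 − 25) × 121.3 / (72 × 4.072) = 13949.5 / 293.18 ≈ 47.6 mL/min
|40.5 − 47.6| = 7.1 mL/min

7 mL/min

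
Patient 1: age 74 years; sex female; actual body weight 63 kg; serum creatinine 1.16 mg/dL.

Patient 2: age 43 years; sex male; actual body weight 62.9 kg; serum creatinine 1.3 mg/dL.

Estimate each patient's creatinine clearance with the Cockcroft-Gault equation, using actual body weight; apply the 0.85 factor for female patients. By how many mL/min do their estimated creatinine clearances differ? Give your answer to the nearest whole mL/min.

23 mL/min

Patient 1: CrCl = (140 − 74) × 63 / (72 × 1.16) × 0.85 = 4158.0 / 83.52 × 0.85 ≈ 42.3 mL/min
Patient 2: CrCl = (140 − 43) × 62.9 / (72 × 1.3) = 6101.3 / 93.60 ≈ 65.2 mL/min
|42.3 − 65.2| = 22.9 mL/min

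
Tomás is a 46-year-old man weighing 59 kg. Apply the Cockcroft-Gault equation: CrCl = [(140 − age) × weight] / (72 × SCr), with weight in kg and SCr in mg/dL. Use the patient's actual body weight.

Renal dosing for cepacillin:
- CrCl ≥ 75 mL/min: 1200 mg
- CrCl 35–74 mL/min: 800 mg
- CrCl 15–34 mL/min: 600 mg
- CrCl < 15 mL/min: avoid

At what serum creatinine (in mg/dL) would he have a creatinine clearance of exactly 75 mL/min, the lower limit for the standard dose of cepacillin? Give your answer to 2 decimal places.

1.03 mg/dL

Standard dose requires CrCl ≥ 75 mL/min.
Set (140 − 46) × 59 / (72 × SCr) = 75
SCr = (140 − 46) × 59 / (72 × 75) = 1.027 mg/dL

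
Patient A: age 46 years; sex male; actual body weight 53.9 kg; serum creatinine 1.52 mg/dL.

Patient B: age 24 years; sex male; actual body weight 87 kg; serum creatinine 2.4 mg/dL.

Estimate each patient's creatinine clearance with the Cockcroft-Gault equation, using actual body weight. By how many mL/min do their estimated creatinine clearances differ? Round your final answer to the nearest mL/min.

12 mL/min

Patient A: CrCl = (140 − 46) × 53.9 / (72 × 1.52) = 5066.6 / 109.44 ≈ 46.3 mL/min
Patient B: CrCl = (140 − 24) × 87 / (72 × 2.4) = 10092.0 / 172.80 ≈ 58.4 mL/min
|46.3 − 58.4| = 12.1 mL/min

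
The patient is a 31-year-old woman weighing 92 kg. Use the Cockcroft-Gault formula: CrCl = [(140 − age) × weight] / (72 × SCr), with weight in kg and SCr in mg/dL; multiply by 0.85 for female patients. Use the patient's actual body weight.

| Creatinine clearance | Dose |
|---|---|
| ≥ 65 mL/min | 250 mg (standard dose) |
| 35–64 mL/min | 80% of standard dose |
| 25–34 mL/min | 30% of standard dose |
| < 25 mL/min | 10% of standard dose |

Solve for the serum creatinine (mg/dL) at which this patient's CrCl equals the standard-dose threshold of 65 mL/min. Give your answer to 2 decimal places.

Standard dose requires CrCl ≥ 65 mL/min.
Set (140 − 31) × 92 × 0.85 / (72 × SCr) = 65
SCr = (140 − 31) × 92 × 0.85 / (72 × 65) = 1.821 mg/dL

1.82 mg/dL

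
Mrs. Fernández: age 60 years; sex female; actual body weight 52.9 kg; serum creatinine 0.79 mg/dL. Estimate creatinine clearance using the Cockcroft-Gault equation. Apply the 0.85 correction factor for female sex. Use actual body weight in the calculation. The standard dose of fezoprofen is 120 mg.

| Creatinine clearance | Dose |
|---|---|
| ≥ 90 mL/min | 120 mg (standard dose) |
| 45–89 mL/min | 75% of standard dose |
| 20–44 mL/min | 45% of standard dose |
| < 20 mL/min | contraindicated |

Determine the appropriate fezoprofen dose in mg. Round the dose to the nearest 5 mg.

CrCl = (140 − 60) × 52.9 / (72 × 0.79) × 0.85 = 4232.0 / 56.88 × 0.85 ≈ 63.2 mL/min
CrCl ≈ 63 mL/min → bracket 45–89 mL/min.
75% of 120 mg = 90 mg

90 mg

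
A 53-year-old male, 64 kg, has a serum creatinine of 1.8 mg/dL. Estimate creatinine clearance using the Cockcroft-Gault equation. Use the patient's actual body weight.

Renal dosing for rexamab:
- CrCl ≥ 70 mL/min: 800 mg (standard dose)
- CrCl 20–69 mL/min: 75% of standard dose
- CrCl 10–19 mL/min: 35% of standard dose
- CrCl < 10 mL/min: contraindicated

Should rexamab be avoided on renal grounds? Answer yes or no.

CrCl = (140 − 53) × 64 / (72 × 1.8) = 5568.0 / 129.60 ≈ 43.0 mL/min
CrCl ≈ 43 mL/min, which is ≥ 10 mL/min.

no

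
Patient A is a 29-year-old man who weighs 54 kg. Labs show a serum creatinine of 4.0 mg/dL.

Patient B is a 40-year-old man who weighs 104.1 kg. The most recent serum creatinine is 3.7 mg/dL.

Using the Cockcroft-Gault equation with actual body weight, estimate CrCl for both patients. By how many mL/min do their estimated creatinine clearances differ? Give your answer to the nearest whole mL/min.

18 mL/min

Patient A: CrCl = (140 − 29) × 54 / (72 × 4) = 5994.0 / 288.00 ≈ 20.8 mL/min
Patient B: CrCl = (140 − 40) × 104.1 / (72 × 3.7) = 10410.0 / 266.40 ≈ 39.1 mL/min
|20.8 − 39.1| = 18.3 mL/min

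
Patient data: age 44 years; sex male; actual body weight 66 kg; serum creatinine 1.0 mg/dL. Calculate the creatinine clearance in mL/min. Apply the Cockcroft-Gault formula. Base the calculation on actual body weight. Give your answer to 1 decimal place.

CrCl = (140 − 44) × 66 / (72 × 1) = 6336.0 / 72.00 ≈ 88.0 mL/min

88.0 mL/min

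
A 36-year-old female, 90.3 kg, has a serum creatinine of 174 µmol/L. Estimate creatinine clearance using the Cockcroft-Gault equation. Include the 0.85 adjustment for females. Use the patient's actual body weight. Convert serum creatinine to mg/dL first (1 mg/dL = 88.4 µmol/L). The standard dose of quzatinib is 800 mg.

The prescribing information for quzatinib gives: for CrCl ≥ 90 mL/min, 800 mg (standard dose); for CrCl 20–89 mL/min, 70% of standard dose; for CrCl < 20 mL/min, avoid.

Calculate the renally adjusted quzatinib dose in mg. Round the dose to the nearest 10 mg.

SCr = 174 / 88.4 = 1.968 mg/dL
CrCl = (140 − 36) × 90.3 / (72 × 1.968) × 0.85 = 9391.2 / 141.70 × 0.85 ≈ 56.3 mL/min
CrCl ≈ 56 mL/min → bracket 20–89 mL/min.
70% of 800 mg = 560 mg

560 mg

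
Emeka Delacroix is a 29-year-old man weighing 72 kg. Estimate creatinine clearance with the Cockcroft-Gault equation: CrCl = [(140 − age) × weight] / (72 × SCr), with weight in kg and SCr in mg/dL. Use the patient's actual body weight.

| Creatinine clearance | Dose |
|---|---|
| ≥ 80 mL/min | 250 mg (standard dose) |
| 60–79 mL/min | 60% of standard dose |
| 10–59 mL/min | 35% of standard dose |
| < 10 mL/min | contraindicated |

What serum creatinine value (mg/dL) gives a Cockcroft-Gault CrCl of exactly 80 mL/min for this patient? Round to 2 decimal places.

1.39 mg/dL

Standard dose requires CrCl ≥ 80 mL/min.
Set (140 − 29) × 72 / (72 × SCr) = 80
SCr = (140 − 29) × 72 / (72 × 80) = 1.387 mg/dL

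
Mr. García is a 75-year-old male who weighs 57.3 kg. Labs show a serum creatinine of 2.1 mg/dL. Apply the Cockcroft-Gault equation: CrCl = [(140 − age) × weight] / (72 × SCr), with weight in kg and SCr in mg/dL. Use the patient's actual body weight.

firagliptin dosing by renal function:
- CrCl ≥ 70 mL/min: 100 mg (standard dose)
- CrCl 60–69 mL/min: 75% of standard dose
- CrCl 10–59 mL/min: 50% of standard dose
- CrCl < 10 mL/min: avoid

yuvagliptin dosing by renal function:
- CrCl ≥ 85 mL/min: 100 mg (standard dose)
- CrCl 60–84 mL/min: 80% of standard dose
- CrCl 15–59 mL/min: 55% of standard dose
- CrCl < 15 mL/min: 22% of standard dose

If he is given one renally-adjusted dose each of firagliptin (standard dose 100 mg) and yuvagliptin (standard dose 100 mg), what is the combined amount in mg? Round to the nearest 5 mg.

105 mg

CrCl = (140 − 75) × 57.3 / (72 × 2.1) = 3724.5 / 151.20 ≈ 24.6 mL/min
CrCl ≈ 25 mL/min.
firagliptin: 10–59 mL/min → 50% of 100 mg = 50 mg.
yuvagliptin: 15–59 mL/min → 55% of 100 mg = 55 mg.
Total = 50 + 55 = 105 mg.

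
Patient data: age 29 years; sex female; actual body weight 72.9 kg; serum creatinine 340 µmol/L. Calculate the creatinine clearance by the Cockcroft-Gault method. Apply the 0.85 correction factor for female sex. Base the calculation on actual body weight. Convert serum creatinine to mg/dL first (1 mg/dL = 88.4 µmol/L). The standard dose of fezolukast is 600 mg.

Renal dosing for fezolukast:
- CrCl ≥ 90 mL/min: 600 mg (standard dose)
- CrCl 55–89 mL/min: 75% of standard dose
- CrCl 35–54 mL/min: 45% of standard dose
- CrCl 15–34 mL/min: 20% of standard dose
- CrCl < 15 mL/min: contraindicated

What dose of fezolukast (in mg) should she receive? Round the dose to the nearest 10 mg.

SCr = 340 / 88.4 = 3.846 mg/dL
CrCl = (140 − 29) × 72.9 / (72 × 3.846) × 0.85 = 8091.9 / 276.91 × 0.85 ≈ 24.8 mL/min
CrCl ≈ 25 mL/min → bracket 15–34 mL/min.
20% of 600 mg = 120 mg

120 mg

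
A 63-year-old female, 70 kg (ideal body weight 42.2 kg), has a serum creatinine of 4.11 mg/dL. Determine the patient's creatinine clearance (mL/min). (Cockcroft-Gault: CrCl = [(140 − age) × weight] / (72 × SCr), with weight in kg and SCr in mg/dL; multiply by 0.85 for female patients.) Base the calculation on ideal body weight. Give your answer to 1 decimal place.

CrCl = (140 − 63) × 42.2 / (72 × 4.11) × 0.85 = 3249.4 / 295.92 × 0.85 ≈ 9.3 mL/min

9.3 mL/min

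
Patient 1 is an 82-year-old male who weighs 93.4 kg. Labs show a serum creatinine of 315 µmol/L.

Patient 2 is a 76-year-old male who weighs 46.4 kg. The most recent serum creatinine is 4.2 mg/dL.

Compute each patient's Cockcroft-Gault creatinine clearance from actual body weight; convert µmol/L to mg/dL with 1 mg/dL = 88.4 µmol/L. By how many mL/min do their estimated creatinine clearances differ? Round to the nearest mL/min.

11 mL/min

Patient 1: SCr = 315 / 88.4 = 3.563 mg/dL
Patient 1: CrCl = (140 − 82) × 93.4 / (72 × 3.563) = 5417.2 / 256.54 ≈ 21.1 mL/min
Patient 2: CrCl = (140 − 76) × 46.4 / (72 × 4.2) = 2969.6 / 302.40 ≈ 9.8 mL/min
|21.1 − 9.8| = 11.3 mL/min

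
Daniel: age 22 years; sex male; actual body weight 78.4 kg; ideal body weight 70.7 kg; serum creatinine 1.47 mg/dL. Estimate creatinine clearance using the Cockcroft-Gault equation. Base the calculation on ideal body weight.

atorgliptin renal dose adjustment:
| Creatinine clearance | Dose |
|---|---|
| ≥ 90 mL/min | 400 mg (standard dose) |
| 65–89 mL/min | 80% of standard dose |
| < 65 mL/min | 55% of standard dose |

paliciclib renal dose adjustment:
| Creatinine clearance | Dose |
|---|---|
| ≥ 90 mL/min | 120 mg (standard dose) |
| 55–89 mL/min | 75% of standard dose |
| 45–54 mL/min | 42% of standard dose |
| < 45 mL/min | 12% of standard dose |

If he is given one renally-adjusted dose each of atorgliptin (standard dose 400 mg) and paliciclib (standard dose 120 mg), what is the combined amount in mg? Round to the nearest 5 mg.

CrCl = (140 − 22) × 70.7 / (72 × 1.47) = 8342.6 / 105.84 ≈ 78.8 mL/min
CrCl ≈ 79 mL/min.
atorgliptin: 65–89 mL/min → 80% of 400 mg = 320 mg.
paliciclib: 55–89 mL/min → 75% of 120 mg = 90 mg.
Total = 320 + 90 = 410 mg.

410 mg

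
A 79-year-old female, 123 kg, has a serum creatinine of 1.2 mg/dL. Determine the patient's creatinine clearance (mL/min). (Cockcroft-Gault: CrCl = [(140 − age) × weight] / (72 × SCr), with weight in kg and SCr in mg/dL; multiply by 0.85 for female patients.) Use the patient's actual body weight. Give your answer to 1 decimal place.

73.8 mL/min

CrCl = (140 − 79) × 123 / (72 × 1.2) × 0.85 = 7503.0 / 86.40 × 0.85 ≈ 73.8 mL/min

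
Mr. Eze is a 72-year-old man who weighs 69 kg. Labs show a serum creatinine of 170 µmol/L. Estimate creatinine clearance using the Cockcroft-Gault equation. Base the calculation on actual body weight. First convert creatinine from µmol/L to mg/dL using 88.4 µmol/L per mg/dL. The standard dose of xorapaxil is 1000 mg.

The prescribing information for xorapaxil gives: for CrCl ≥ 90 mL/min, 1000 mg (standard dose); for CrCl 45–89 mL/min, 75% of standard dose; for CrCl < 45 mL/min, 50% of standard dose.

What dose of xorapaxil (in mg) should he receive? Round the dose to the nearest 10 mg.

500 mg

SCr = 170 / 88.4 = 1.923 mg/dL
CrCl = (140 − 72) × 69 / (72 × 1.923) = 4692.0 / 138.46 ≈ 33.9 mL/min
CrCl ≈ 34 mL/min → bracket < 45 mL/min.
50% of 1000 mg = 500 mg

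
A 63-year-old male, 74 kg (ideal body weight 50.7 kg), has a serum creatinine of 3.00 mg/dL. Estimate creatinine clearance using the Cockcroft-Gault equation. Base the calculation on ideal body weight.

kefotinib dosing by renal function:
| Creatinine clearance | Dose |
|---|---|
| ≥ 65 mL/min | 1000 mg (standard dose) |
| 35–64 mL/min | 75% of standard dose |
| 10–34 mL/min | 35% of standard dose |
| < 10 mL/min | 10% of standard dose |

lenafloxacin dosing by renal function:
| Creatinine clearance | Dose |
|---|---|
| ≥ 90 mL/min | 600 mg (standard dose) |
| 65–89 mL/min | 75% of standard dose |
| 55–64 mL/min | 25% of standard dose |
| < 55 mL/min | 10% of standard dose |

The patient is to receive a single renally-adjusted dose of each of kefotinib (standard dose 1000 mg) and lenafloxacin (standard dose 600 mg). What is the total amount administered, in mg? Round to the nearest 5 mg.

410 mg

CrCl = (140 − 63) × 50.7 / (72 × 3) = 3903.9 / 216.00 ≈ 18.1 mL/min
CrCl ≈ 18 mL/min.
kefotinib: 10–34 mL/min → 35% of 1000 mg = 350 mg.
lenafloxacin: < 55 mL/min → 10% of 600 mg = 60 mg.
Total = 350 + 60 = 410 mg.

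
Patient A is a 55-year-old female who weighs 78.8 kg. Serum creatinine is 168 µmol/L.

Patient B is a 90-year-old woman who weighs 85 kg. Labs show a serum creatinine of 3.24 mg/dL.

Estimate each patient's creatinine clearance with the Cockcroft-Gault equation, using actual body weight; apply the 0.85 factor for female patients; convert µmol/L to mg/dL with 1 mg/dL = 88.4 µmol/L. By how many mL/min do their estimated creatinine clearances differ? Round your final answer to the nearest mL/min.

Patient A: SCr = 168 / 88.4 = 1.9 mg/dL
Patient A: CrCl = (140 − 55) × 78.8 / (72 × 1.9) × 0.85 = 6698.0 / 136.80 × 0.85 ≈ 41.6 mL/min
Patient B: CrCl = (140 − 90) × 85 / (72 × 3.24) × 0.85 = 4250.0 / 233.28 × 0.85 ≈ 15.5 mL/min
|41.6 − 15.5| = 26.1 mL/min

26 mL/min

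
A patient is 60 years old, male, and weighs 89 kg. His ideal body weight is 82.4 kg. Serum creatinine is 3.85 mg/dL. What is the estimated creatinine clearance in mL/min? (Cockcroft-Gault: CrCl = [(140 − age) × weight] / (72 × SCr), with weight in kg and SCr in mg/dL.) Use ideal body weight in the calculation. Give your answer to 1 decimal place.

CrCl = (140 − 60) × 82.4 / (72 × 3.85) = 6592.0 / 277.20 ≈ 23.8 mL/min

23.8 mL/min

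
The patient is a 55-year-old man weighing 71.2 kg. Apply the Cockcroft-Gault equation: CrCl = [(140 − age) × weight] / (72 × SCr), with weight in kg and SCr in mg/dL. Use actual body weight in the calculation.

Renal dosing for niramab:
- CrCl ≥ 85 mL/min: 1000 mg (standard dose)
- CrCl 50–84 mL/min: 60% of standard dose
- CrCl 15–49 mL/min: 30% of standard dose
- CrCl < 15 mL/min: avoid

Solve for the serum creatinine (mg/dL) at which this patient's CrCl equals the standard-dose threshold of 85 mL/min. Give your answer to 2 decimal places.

Standard dose requires CrCl ≥ 85 mL/min.
Set (140 − 55) × 71.2 / (72 × SCr) = 85
SCr = (140 − 55) × 71.2 / (72 × 85) = 0.989 mg/dL

0.99 mg/dL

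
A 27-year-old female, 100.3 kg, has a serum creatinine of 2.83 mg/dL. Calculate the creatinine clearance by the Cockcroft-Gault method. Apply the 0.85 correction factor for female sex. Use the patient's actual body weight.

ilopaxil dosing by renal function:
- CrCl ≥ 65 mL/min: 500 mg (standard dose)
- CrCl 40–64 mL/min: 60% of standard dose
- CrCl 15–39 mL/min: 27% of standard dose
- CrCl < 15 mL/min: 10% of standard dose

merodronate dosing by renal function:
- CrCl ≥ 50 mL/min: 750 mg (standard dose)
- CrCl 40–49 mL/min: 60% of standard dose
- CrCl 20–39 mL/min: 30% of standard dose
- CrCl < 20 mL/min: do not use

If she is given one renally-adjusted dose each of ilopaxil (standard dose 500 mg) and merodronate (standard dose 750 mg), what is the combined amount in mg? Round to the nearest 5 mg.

750 mg

CrCl = (140 − 27) × 100.3 / (72 × 2.83) × 0.85 = 11333.9 / 203.76 × 0.85 ≈ 47.3 mL/min
CrCl ≈ 47 mL/min.
ilopaxil: 40–64 mL/min → 60% of 500 mg = 300 mg.
merodronate: 40–49 mL/min → 60% of 750 mg = 450 mg.
Total = 300 + 450 = 750 mg.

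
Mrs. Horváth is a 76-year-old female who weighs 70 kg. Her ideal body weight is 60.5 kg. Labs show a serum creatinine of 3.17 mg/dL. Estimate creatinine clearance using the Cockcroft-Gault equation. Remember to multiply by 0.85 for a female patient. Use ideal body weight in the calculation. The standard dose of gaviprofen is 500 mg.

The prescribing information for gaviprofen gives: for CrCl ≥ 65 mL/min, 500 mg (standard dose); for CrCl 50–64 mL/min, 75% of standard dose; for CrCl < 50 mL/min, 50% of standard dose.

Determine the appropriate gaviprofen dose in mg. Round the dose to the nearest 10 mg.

250 mg

CrCl = (140 − 76) × 60.5 / (72 × 3.17) × 0.85 = 3872.0 / 228.24 × 0.85 ≈ 14.4 mL/min
CrCl ≈ 14 mL/min → bracket < 50 mL/min.
50% of 500 mg = 250 mg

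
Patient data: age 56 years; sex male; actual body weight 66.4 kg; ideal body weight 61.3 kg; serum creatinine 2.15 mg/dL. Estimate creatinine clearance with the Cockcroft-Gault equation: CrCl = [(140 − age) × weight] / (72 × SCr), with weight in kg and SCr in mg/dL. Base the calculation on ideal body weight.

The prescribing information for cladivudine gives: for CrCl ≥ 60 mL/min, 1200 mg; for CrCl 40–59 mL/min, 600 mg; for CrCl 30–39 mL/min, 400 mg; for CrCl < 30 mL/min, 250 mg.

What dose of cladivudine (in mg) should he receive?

CrCl = (140 − 56) × 61.3 / (72 × 2.15) = 5149.2 / 154.80 ≈ 33.3 mL/min
CrCl ≈ 33 mL/min → bracket 30–39 mL/min.
Dose for this bracket: 400 mg.

400 mg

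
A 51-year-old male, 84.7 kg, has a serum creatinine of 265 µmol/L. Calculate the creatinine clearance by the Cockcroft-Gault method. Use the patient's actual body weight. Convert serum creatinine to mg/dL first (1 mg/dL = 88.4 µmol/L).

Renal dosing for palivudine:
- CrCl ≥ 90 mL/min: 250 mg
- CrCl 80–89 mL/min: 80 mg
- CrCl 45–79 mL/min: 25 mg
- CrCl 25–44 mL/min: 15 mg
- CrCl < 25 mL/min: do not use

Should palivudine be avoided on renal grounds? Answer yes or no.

no

SCr = 265 / 88.4 = 2.998 mg/dL
CrCl = (140 − 51) × 84.7 / (72 × 2.998) = 7538.3 / 215.86 ≈ 34.9 mL/min
CrCl ≈ 35 mL/min, which is ≥ 25 mL/min.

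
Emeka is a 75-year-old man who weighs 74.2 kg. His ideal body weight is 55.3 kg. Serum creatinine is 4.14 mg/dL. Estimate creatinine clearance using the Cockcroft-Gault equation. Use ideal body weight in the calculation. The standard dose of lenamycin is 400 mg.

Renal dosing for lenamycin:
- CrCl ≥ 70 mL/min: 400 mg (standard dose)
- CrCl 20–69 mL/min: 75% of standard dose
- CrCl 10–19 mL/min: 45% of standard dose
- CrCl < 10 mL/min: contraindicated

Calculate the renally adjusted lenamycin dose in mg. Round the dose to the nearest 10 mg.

180 mg

CrCl = (140 − 75) × 55.3 / (72 × 4.14) = 3594.5 / 298.08 ≈ 12.1 mL/min
CrCl ≈ 12 mL/min → bracket 10–19 mL/min.
45% of 400 mg = 180 mg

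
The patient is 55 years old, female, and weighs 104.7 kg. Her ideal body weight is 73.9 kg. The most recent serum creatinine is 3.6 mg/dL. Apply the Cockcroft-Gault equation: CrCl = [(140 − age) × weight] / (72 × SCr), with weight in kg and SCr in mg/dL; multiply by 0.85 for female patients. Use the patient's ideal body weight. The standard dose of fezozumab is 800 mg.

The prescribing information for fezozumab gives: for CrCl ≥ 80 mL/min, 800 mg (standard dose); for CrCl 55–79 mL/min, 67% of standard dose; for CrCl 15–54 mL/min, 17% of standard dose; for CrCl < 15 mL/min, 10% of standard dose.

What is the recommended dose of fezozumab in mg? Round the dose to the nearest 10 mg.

140 mg

CrCl = (140 − 55) × 73.9 / (72 × 3.6) × 0.85 = 6281.5 / 259.20 × 0.85 ≈ 20.6 mL/min
CrCl ≈ 21 mL/min → bracket 15–54 mL/min.
17% of 800 mg = 136 mg → 140 mg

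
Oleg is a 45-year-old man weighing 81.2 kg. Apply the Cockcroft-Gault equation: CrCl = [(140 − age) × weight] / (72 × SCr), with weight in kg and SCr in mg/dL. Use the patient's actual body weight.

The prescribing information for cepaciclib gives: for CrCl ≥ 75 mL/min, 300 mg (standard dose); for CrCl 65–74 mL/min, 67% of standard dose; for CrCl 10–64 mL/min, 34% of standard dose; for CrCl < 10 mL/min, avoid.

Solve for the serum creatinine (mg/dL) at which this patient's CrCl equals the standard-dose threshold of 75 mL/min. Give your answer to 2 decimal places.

1.43 mg/dL

Standard dose requires CrCl ≥ 75 mL/min.
Set (140 − 45) × 81.2 / (72 × SCr) = 75
SCr = (140 − 45) × 81.2 / (72 × 75) = 1.429 mg/dL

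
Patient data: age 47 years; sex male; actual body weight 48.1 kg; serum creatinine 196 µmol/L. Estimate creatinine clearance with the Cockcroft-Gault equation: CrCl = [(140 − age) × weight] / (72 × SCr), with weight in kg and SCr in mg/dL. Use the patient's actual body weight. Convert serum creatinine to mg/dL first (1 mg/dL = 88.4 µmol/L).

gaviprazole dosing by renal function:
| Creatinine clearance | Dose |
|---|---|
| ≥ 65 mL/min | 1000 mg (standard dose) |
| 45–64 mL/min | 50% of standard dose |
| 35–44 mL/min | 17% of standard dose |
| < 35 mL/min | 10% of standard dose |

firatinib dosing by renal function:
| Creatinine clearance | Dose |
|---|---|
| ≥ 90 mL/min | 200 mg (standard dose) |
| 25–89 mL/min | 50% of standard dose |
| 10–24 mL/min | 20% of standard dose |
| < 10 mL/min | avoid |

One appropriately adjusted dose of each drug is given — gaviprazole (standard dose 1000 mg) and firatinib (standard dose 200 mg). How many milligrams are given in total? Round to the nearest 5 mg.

200 mg

SCr = 196 / 88.4 = 2.217 mg/dL
CrCl = (140 − 47) × 48.1 / (72 × 2.217) = 4473.3 / 159.62 ≈ 28.0 mL/min
CrCl ≈ 28 mL/min.
gaviprazole: < 35 mL/min → 10% of 1000 mg = 100 mg.
firatinib: 25–89 mL/min → 50% of 200 mg = 100 mg.
Total = 100 + 100 = 200 mg.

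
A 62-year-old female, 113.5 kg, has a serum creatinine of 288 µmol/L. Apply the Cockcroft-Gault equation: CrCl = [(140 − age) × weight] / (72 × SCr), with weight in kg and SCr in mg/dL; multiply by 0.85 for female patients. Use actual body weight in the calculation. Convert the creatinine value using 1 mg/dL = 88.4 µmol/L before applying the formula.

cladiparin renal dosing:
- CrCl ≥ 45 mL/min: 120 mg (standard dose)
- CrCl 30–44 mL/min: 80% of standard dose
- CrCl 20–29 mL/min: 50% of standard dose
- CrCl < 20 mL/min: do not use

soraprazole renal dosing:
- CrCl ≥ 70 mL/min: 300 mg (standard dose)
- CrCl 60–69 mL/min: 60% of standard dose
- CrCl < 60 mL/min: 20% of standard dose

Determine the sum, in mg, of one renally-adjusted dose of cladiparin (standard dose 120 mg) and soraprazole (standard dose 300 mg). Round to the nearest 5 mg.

SCr = 288 / 88.4 = 3.258 mg/dL
CrCl = (140 − 62) × 113.5 / (72 × 3.258) × 0.85 = 8853.0 / 234.58 × 0.85 ≈ 32.1 mL/min
CrCl ≈ 32 mL/min.
cladiparin: 30–44 mL/min → 80% of 120 mg = 96 mg.
soraprazole: < 60 mL/min → 20% of 300 mg = 60 mg.
Total = 96 + 60 = 156 mg.

155 mg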